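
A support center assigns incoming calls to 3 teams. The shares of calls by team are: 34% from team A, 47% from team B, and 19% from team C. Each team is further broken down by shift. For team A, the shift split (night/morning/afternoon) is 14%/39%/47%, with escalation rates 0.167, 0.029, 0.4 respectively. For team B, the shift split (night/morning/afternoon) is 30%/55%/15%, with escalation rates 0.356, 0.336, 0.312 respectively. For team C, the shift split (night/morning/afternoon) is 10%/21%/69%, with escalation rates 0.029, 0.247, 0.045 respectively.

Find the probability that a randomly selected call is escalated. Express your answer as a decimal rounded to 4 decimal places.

P(E|A) = 0.14·0.167 + 0.39·0.029 + 0.47·0.4 = 0.02338 + 0.01131 + 0.188 = 0.22269
P(E|B) = 0.3·0.356 + 0.55·0.336 + 0.15·0.312 = 0.1068 + 0.1848 + 0.0468 = 0.3384
P(E|C) = 0.1·0.029 + 0.21·0.247 + 0.69·0.045 = 0.0029 + 0.05187 + 0.03105 = 0.08582
By total probability over the outer partition,
P(E) = 0.34·0.22269 + 0.47·0.3384 + 0.19·0.08582
      = 0.0757146 + 0.159048 + 0.0163058 = 0.2510684

P(E) ≈ 0.2511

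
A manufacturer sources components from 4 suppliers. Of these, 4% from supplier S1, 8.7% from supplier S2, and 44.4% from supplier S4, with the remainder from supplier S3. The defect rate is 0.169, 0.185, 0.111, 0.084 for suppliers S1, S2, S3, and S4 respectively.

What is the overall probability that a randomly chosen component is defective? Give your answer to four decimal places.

P(S3) = 1 − (0.04 + 0.087 + 0.444) = 0.429.
P(D) = P(D|S1)·P(S1) + P(D|S2)·P(S2) + P(D|S3)·P(S3) + P(D|S4)·P(S4)
      = 0.169·0.04 + 0.185·0.087 + 0.111·0.429 + 0.084·0.444
      = 0.00676 + 0.016095 + 0.047619 + 0.037296 = 0.10777

0.1078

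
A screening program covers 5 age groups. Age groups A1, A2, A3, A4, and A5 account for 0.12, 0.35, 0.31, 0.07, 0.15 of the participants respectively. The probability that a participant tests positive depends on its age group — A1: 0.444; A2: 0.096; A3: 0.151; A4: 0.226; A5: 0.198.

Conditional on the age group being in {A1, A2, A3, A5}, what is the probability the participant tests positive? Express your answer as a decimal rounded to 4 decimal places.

P(T|S) ≈ 0.1757

Let S = {A1, A2, A3, A5}.
P(S) = 0.12 + 0.35 + 0.31 + 0.15 = 0.93.
P(T ∩ S) = 0.444·0.12 + 0.096·0.35 + 0.151·0.31 + 0.198·0.15 = 0.05328 + 0.0336 + 0.04681 + 0.0297 = 0.16339.
P(T | S) = 0.16339 / 0.93 = 0.175688…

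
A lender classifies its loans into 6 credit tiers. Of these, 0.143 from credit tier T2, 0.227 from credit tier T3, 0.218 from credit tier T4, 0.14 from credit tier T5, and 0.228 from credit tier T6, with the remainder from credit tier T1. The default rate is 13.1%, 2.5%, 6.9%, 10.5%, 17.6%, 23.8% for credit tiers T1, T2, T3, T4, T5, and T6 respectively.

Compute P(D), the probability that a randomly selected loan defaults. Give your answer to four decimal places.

P(T1) = 1 − (0.143 + 0.227 + 0.218 + 0.14 + 0.228) = 0.044.
By the law of total probability,
P(D) = P(D|T1)·P(T1) + P(D|T2)·P(T2) + P(D|T3)·P(T3) + P(D|T4)·P(T4) + P(D|T5)·P(T5) + P(D|T6)·P(T6)
      = 0.131·0.044 + 0.025·0.143 + 0.069·0.227 + 0.105·0.218 + 0.176·0.14 + 0.238·0.228
      = 0.005764 + 0.003575 + 0.015663 + 0.02289 + 0.02464 + 0.054264 = 0.126796

0.1268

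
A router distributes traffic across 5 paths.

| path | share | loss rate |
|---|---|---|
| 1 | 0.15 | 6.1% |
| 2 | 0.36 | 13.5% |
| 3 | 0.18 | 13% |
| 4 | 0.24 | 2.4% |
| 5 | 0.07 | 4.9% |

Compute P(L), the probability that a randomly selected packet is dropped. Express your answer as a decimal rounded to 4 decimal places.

P(L) = P(L|1)·P(1) + P(L|2)·P(2) + P(L|3)·P(3) + P(L|4)·P(4) + P(L|5)·P(5)
      = 0.061·0.15 + 0.135·0.36 + 0.13·0.18 + 0.024·0.24 + 0.049·0.07
      = 0.00915 + 0.0486 + 0.0234 + 0.00576 + 0.00343 = 0.09034

0.0903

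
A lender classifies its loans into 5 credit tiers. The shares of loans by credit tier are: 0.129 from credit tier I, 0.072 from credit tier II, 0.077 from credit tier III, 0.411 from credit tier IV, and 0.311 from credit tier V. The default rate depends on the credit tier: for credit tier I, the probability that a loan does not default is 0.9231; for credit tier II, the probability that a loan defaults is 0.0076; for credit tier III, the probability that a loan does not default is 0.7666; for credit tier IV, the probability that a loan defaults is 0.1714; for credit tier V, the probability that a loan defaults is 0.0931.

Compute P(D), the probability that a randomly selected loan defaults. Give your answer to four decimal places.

P(D) ≈ 0.1278

P(D|I) = 1 − 0.9231 = 0.0769.
P(D|III) = 1 − 0.7666 = 0.2334.
P(D) = P(D|I)·P(I) + P(D|II)·P(II) + P(D|III)·P(III) + P(D|IV)·P(IV) + P(D|V)·P(V)
      = 0.0769·0.129 + 0.0076·0.072 + 0.2334·0.077 + 0.1714·0.411 + 0.0931·0.311
      = 0.0099201 + 0.0005472 + 0.0179718 + 0.0704454 + 0.0289541 = 0.1278386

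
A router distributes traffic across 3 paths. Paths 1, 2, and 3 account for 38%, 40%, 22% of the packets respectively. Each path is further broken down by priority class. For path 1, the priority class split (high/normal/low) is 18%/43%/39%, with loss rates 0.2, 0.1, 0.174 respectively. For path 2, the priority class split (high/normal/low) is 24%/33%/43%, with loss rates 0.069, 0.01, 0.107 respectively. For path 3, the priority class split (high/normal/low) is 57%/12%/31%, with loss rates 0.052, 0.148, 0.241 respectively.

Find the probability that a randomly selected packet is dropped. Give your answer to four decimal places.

P(L|1) = 0.18·0.2 + 0.43·0.1 + 0.39·0.174 = 0.036 + 0.043 + 0.06786 = 0.14686
P(L|2) = 0.24·0.069 + 0.33·0.01 + 0.43·0.107 = 0.01656 + 0.0033 + 0.04601 = 0.06587
P(L|3) = 0.57·0.052 + 0.12·0.148 + 0.31·0.241 = 0.02964 + 0.01776 + 0.07471 = 0.12211
Then overall,
P(L) = 0.38·0.14686 + 0.4·0.06587 + 0.22·0.12211
      = 0.0558068 + 0.026348 + 0.0268642 = 0.109019

P(L) ≈ 0.1090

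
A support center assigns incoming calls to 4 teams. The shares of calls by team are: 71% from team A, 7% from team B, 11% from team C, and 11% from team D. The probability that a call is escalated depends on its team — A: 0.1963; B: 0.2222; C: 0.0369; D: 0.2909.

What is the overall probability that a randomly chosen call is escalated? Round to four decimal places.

0.1910

P(E) = P(E|A)·P(A) + P(E|B)·P(B) + P(E|C)·P(C) + P(E|D)·P(D)
      = 0.1963·0.71 + 0.2222·0.07 + 0.0369·0.11 + 0.2909·0.11
      = 0.139373 + 0.015554 + 0.004059 + 0.031999 = 0.190985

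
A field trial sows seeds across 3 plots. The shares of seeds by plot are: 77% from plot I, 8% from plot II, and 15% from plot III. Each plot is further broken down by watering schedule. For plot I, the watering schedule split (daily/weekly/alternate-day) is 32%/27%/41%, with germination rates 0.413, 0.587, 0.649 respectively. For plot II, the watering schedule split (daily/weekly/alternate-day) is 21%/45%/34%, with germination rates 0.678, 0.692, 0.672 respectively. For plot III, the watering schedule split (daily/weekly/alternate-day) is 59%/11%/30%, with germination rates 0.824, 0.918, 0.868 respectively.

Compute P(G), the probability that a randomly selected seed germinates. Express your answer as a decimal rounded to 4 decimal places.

P(G|I) = 0.32·0.413 + 0.27·0.587 + 0.41·0.649 = 0.13216 + 0.15849 + 0.26609 = 0.55674
P(G|II) = 0.21·0.678 + 0.45·0.692 + 0.34·0.672 = 0.14238 + 0.3114 + 0.22848 = 0.68226
P(G|III) = 0.59·0.824 + 0.11·0.918 + 0.3·0.868 = 0.48616 + 0.10098 + 0.2604 = 0.84754
Then overall,
P(G) = 0.77·0.55674 + 0.08·0.68226 + 0.15·0.84754
      = 0.4286898 + 0.0545808 + 0.127131 = 0.6104016

0.6104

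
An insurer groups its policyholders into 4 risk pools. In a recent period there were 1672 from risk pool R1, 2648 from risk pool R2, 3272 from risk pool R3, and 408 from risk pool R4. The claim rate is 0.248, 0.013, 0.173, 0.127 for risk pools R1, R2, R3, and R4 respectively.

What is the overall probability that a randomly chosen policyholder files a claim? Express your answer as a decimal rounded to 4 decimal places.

Total: 1672 + 2648 + 3272 + 408 = 8000.
P(R1) = 1672/8000 = 0.209. P(R2) = 2648/8000 = 0.331. P(R3) = 3272/8000 = 0.409. P(R4) = 408/8000 = 0.051.
P(C) = P(C|R1)·P(R1) + P(C|R2)·P(R2) + P(C|R3)·P(R3) + P(C|R4)·P(R4)
      = 0.248·0.209 + 0.013·0.331 + 0.173·0.409 + 0.127·0.051
      = 0.051832 + 0.004303 + 0.070757 + 0.006477 = 0.133369

P(C) ≈ 0.1334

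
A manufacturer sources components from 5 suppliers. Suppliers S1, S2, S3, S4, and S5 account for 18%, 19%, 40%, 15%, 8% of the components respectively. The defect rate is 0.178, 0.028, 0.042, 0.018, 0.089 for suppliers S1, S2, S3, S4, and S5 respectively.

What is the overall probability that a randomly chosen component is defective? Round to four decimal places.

P(D) = P(D|S1)·P(S1) + P(D|S2)·P(S2) + P(D|S3)·P(S3) + P(D|S4)·P(S4) + P(D|S5)·P(S5)
      = 0.178·0.18 + 0.028·0.19 + 0.042·0.4 + 0.018·0.15 + 0.089·0.08
      = 0.03204 + 0.00532 + 0.0168 + 0.0027 + 0.00712 = 0.06398

0.0640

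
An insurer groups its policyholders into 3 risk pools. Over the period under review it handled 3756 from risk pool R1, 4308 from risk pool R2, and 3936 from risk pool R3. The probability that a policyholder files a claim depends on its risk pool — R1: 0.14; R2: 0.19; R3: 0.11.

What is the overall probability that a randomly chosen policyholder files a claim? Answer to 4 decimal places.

P(C) ≈ 0.1481

Total: 3756 + 4308 + 3936 = 12000.
P(R1) = 3756/12000 = 0.313. P(R2) = 4308/12000 = 0.359. P(R3) = 3936/12000 = 0.328.
Using total probability over the partition,
P(C) = P(C|R1)·P(R1) + P(C|R2)·P(R2) + P(C|R3)·P(R3)
      = 0.14·0.313 + 0.19·0.359 + 0.11·0.328
      = 0.04382 + 0.06821 + 0.03608 = 0.14811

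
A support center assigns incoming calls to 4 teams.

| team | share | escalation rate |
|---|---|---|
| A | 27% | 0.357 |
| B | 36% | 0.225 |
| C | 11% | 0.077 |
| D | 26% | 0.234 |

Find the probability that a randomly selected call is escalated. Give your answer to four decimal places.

0.2467

P(E) = P(E|A)·P(A) + P(E|B)·P(B) + P(E|C)·P(C) + P(E|D)·P(D)
      = 0.357·0.27 + 0.225·0.36 + 0.077·0.11 + 0.234·0.26
      = 0.09639 + 0.081 + 0.00847 + 0.06084 = 0.2467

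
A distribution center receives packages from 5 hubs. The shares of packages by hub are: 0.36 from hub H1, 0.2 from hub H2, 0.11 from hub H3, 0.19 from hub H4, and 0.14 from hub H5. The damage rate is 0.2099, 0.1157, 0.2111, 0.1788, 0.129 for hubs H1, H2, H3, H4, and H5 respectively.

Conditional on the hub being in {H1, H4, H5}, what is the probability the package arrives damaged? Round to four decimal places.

P(D|S) ≈ 0.1849

Let S = {H1, H4, H5}.
P(S) = 0.36 + 0.19 + 0.14 = 0.69.
P(D ∩ S) = 0.2099·0.36 + 0.1788·0.19 + 0.129·0.14 = 0.075564 + 0.033972 + 0.01806 = 0.127596.
P(D | S) = 0.127596 / 0.69 = 0.184922…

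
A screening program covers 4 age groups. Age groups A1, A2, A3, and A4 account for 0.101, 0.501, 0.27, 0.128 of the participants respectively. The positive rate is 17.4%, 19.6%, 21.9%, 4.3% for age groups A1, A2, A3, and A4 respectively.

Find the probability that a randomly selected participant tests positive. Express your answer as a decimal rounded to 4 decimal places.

By the law of total probability,
P(T) = P(T|A1)·P(A1) + P(T|A2)·P(A2) + P(T|A3)·P(A3) + P(T|A4)·P(A4)
      = 0.174·0.101 + 0.196·0.501 + 0.219·0.27 + 0.043·0.128
      = 0.017574 + 0.098196 + 0.05913 + 0.005504 = 0.180404

P(T) ≈ 0.1804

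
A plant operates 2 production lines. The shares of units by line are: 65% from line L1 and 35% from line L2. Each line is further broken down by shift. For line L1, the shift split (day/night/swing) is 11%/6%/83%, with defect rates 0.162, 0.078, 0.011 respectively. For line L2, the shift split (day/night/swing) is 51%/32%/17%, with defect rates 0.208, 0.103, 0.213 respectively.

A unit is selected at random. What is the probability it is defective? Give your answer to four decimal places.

P(D|L1) = 0.11·0.162 + 0.06·0.078 + 0.83·0.011 = 0.01782 + 0.00468 + 0.00913 = 0.03163
P(D|L2) = 0.51·0.208 + 0.32·0.103 + 0.17·0.213 = 0.10608 + 0.03296 + 0.03621 = 0.17525
Then overall,
P(D) = 0.65·0.03163 + 0.35·0.17525
      = 0.0205595 + 0.0613375 = 0.081897

0.0819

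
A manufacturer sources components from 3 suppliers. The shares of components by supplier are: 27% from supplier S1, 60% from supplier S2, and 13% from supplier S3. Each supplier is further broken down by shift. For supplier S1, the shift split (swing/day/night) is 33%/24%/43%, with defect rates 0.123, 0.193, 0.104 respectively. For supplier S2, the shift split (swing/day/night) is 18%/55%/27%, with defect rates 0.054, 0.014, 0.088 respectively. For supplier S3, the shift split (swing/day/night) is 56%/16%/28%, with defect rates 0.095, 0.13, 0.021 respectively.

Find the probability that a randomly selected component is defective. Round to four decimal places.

P(D|S1) = 0.33·0.123 + 0.24·0.193 + 0.43·0.104 = 0.04059 + 0.04632 + 0.04472 = 0.13163
P(D|S2) = 0.18·0.054 + 0.55·0.014 + 0.27·0.088 = 0.00972 + 0.0077 + 0.02376 = 0.04118
P(D|S3) = 0.56·0.095 + 0.16·0.13 + 0.28·0.021 = 0.0532 + 0.0208 + 0.00588 = 0.07988
By total probability over the outer partition,
P(D) = 0.27·0.13163 + 0.6·0.04118 + 0.13·0.07988
      = 0.0355401 + 0.024708 + 0.0103844 = 0.0706325

0.0706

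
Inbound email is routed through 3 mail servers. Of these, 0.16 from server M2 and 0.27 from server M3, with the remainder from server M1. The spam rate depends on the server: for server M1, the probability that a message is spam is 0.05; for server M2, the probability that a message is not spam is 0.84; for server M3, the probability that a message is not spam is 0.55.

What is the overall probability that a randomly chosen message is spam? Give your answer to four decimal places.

P(S) ≈ 0.1756

P(M1) = 1 − (0.16 + 0.27) = 0.57.
P(S|M2) = 1 − 0.84 = 0.16.
P(S|M3) = 1 − 0.55 = 0.45.
P(S) = P(S|M1)·P(M1) + P(S|M2)·P(M2) + P(S|M3)·P(M3)
      = 0.05·0.57 + 0.16·0.16 + 0.45·0.27
      = 0.0285 + 0.0256 + 0.1215 = 0.1756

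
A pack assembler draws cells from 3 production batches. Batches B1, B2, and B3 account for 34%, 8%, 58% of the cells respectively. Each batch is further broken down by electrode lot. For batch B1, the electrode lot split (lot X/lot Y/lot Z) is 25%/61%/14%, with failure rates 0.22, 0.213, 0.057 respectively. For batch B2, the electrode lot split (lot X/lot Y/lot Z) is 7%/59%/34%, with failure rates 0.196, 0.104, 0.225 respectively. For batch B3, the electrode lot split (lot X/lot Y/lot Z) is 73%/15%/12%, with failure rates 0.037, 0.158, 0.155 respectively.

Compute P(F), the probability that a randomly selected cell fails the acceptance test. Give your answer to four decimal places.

P(F|B1) = 0.25·0.22 + 0.61·0.213 + 0.14·0.057 = 0.055 + 0.12993 + 0.00798 = 0.19291
P(F|B2) = 0.07·0.196 + 0.59·0.104 + 0.34·0.225 = 0.01372 + 0.06136 + 0.0765 = 0.15158
P(F|B3) = 0.73·0.037 + 0.15·0.158 + 0.12·0.155 = 0.02701 + 0.0237 + 0.0186 = 0.06931
Then overall,
P(F) = 0.34·0.19291 + 0.08·0.15158 + 0.58·0.06931
      = 0.0655894 + 0.0121264 + 0.0401998 = 0.1179156

0.1179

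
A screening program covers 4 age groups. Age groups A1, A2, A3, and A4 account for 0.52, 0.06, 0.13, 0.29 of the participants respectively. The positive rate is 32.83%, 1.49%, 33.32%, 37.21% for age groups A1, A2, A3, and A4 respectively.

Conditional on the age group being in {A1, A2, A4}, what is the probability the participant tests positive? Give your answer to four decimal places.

P(T|S) ≈ 0.3213

Let S = {A1, A2, A4}.
P(S) = 0.52 + 0.06 + 0.29 = 0.87.
P(T ∩ S) = 0.3283·0.52 + 0.0149·0.06 + 0.3721·0.29 = 0.170716 + 0.000894 + 0.107909 = 0.279519.
P(T | S) = 0.279519 / 0.87 = 0.321286…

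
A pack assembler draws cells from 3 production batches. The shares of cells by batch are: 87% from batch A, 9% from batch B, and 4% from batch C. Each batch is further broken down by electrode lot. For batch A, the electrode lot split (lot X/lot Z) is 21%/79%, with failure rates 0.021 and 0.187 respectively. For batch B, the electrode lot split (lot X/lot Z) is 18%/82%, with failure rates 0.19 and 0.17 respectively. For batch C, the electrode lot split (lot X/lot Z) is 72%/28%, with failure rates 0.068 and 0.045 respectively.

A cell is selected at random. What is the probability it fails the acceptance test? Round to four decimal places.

P(F) ≈ 0.1504

P(F|A) = 0.21·0.021 + 0.79·0.187 = 0.00441 + 0.14773 = 0.15214
P(F|B) = 0.18·0.19 + 0.82·0.17 = 0.0342 + 0.1394 = 0.1736
P(F|C) = 0.72·0.068 + 0.28·0.045 = 0.04896 + 0.0126 = 0.06156
Then overall,
P(F) = 0.87·0.15214 + 0.09·0.1736 + 0.04·0.06156
      = 0.1323618 + 0.015624 + 0.0024624 = 0.1504482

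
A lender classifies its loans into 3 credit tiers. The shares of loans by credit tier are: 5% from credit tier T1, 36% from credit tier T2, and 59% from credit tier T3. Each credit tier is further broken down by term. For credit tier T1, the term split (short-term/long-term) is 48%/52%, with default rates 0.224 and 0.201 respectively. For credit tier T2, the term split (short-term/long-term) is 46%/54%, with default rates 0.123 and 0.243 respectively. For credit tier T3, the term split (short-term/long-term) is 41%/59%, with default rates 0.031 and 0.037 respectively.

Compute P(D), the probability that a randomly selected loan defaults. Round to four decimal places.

P(D|T1) = 0.48·0.224 + 0.52·0.201 = 0.10752 + 0.10452 = 0.21204
P(D|T2) = 0.46·0.123 + 0.54·0.243 = 0.05658 + 0.13122 = 0.1878
P(D|T3) = 0.41·0.031 + 0.59·0.037 = 0.01271 + 0.02183 = 0.03454
Then overall,
P(D) = 0.05·0.21204 + 0.36·0.1878 + 0.59·0.03454
      = 0.010602 + 0.067608 + 0.0203786 = 0.0985886

P(D) ≈ 0.0986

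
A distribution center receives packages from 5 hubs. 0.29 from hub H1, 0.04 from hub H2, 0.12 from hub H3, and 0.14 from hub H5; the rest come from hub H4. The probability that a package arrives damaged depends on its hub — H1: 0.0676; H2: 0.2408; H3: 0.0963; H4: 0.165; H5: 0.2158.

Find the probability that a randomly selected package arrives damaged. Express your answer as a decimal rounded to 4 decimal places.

P(D) ≈ 0.1387

P(H4) = 1 − (0.29 + 0.04 + 0.12 + 0.14) = 0.41.
Using total probability over the partition,
P(D) = P(D|H1)·P(H1) + P(D|H2)·P(H2) + P(D|H3)·P(H3) + P(D|H4)·P(H4) + P(D|H5)·P(H5)
      = 0.0676·0.29 + 0.2408·0.04 + 0.0963·0.12 + 0.165·0.41 + 0.2158·0.14
      = 0.019604 + 0.009632 + 0.011556 + 0.06765 + 0.030212 = 0.138654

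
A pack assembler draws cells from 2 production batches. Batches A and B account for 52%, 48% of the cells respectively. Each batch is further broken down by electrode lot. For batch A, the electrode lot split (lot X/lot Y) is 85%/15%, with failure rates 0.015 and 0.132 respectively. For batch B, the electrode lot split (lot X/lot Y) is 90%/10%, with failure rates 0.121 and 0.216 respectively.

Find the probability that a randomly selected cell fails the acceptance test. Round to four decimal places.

P(F|A) = 0.85·0.015 + 0.15·0.132 = 0.01275 + 0.0198 = 0.03255
P(F|B) = 0.9·0.121 + 0.1·0.216 = 0.1089 + 0.0216 = 0.1305
By total probability over the outer partition,
P(F) = 0.52·0.03255 + 0.48·0.1305
      = 0.016926 + 0.06264 = 0.079566

0.0796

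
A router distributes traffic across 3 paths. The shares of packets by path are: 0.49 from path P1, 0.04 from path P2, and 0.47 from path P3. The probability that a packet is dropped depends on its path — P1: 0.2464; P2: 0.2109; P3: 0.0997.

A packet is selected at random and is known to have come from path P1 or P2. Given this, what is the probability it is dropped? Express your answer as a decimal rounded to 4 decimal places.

Let S = {P1, P2}.
P(S) = 0.49 + 0.04 = 0.53.
P(L ∩ S) = 0.2464·0.49 + 0.2109·0.04 = 0.120736 + 0.008436 = 0.129172.
P(L | S) = 0.129172 / 0.53 = 0.243721…

P(L|S) ≈ 0.2437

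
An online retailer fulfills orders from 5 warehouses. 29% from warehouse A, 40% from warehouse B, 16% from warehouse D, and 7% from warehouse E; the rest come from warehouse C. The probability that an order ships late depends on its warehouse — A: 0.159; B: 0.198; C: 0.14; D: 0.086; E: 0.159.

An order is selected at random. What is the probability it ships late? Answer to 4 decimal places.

P(L) ≈ 0.1614

P(C) = 1 − (0.29 + 0.4 + 0.16 + 0.07) = 0.08.
By the law of total probability,
P(L) = P(L|A)·P(A) + P(L|B)·P(B) + P(L|C)·P(C) + P(L|D)·P(D) + P(L|E)·P(E)
      = 0.159·0.29 + 0.198·0.4 + 0.14·0.08 + 0.086·0.16 + 0.159·0.07
      = 0.04611 + 0.0792 + 0.0112 + 0.01376 + 0.01113 = 0.1614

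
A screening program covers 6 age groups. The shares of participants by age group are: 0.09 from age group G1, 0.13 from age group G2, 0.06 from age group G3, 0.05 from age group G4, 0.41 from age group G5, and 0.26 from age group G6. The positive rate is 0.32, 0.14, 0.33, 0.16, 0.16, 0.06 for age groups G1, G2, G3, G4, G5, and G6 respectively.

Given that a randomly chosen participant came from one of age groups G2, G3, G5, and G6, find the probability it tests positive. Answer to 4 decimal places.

P(T|S) ≈ 0.1386

Let S = {G2, G3, G5, G6}.
P(S) = 0.13 + 0.06 + 0.41 + 0.26 = 0.86.
P(T ∩ S) = 0.14·0.13 + 0.33·0.06 + 0.16·0.41 + 0.06·0.26 = 0.0182 + 0.0198 + 0.0656 + 0.0156 = 0.1192.
P(T | S) = 0.1192 / 0.86 = 0.138605…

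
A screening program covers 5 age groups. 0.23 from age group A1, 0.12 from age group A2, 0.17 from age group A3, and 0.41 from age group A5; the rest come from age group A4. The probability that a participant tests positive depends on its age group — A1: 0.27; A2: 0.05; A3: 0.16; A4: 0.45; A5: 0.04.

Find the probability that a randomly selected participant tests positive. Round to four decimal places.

0.1432

P(A4) = 1 − (0.23 + 0.12 + 0.17 + 0.41) = 0.07.
Summing over the partition,
P(T) = P(T|A1)·P(A1) + P(T|A2)·P(A2) + P(T|A3)·P(A3) + P(T|A4)·P(A4) + P(T|A5)·P(A5)
      = 0.27·0.23 + 0.05·0.12 + 0.16·0.17 + 0.45·0.07 + 0.04·0.41
      = 0.0621 + 0.006 + 0.0272 + 0.0315 + 0.0164 = 0.1432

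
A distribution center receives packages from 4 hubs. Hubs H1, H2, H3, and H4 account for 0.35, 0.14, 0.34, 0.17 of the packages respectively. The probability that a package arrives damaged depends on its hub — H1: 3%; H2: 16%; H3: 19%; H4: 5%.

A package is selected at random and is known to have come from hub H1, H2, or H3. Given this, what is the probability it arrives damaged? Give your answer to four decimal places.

0.1175

Let S = {H1, H2, H3}.
P(S) = 0.35 + 0.14 + 0.34 = 0.83.
P(D ∩ S) = 0.03·0.35 + 0.16·0.14 + 0.19·0.34 = 0.0105 + 0.0224 + 0.0646 = 0.0975.
P(D | S) = 0.0975 / 0.83 = 0.117470…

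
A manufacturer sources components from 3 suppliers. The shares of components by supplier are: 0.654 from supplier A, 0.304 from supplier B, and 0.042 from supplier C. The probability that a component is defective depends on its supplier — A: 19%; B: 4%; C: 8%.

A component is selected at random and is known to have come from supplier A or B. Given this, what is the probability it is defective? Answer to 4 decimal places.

Let S = {A, B}.
P(S) = 0.654 + 0.304 = 0.958.
P(D ∩ S) = 0.19·0.654 + 0.04·0.304 = 0.12426 + 0.01216 = 0.13642.
P(D | S) = 0.13642 / 0.958 = 0.142401…

P(D|S) ≈ 0.1424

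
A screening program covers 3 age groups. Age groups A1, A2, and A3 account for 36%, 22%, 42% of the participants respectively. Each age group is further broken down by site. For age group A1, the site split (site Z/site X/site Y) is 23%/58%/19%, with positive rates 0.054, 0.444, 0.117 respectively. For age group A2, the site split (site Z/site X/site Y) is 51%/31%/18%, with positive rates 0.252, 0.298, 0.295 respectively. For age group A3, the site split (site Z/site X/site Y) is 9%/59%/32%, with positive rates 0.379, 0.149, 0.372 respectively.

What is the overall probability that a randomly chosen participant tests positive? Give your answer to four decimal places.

P(T|A1) = 0.23·0.054 + 0.58·0.444 + 0.19·0.117 = 0.01242 + 0.25752 + 0.02223 = 0.29217
P(T|A2) = 0.51·0.252 + 0.31·0.298 + 0.18·0.295 = 0.12852 + 0.09238 + 0.0531 = 0.274
P(T|A3) = 0.09·0.379 + 0.59·0.149 + 0.32·0.372 = 0.03411 + 0.08791 + 0.11904 = 0.24106
Then overall,
P(T) = 0.36·0.29217 + 0.22·0.274 + 0.42·0.24106
      = 0.1051812 + 0.06028 + 0.1012452 = 0.2667064

P(T) ≈ 0.2667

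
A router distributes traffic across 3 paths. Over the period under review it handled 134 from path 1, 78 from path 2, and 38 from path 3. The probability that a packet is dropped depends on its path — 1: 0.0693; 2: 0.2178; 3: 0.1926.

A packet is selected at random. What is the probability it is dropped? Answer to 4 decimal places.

0.1344

Total: 134 + 78 + 38 = 250.
P(1) = 134/250 = 0.536. P(2) = 78/250 = 0.312. P(3) = 38/250 = 0.152.
Summing over the partition,
P(L) = P(L|1)·P(1) + P(L|2)·P(2) + P(L|3)·P(3)
      = 0.0693·0.536 + 0.2178·0.312 + 0.1926·0.152
      = 0.0371448 + 0.0679536 + 0.0292752 = 0.1343736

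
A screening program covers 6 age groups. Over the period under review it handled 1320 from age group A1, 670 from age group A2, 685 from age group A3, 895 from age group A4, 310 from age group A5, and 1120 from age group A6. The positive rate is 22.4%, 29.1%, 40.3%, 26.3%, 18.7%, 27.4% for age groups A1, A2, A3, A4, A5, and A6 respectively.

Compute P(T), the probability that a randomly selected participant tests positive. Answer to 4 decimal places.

Total: 1320 + 670 + 685 + 895 + 310 + 1120 = 5000.
P(A1) = 1320/5000 = 0.264. P(A2) = 670/5000 = 0.134. P(A3) = 685/5000 = 0.137. P(A4) = 895/5000 = 0.179. P(A5) = 310/5000 = 0.062. P(A6) = 1120/5000 = 0.224.
Using total probability over the partition,
P(T) = P(T|A1)·P(A1) + P(T|A2)·P(A2) + P(T|A3)·P(A3) + P(T|A4)·P(A4) + P(T|A5)·P(A5) + P(T|A6)·P(A6)
      = 0.224·0.264 + 0.291·0.134 + 0.403·0.137 + 0.263·0.179 + 0.187·0.062 + 0.274·0.224
      = 0.059136 + 0.038994 + 0.055211 + 0.047077 + 0.011594 + 0.061376 = 0.273388

0.2734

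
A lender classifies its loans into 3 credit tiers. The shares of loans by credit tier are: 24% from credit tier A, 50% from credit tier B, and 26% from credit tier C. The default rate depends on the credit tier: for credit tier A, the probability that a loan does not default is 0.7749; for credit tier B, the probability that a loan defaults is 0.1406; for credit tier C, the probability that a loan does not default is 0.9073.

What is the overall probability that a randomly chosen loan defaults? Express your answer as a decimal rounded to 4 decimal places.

P(D|A) = 1 − 0.7749 = 0.2251.
P(D|C) = 1 − 0.9073 = 0.0927.
P(D) = P(D|A)·P(A) + P(D|B)·P(B) + P(D|C)·P(C)
      = 0.2251·0.24 + 0.1406·0.5 + 0.0927·0.26
      = 0.054024 + 0.0703 + 0.024102 = 0.148426

0.1484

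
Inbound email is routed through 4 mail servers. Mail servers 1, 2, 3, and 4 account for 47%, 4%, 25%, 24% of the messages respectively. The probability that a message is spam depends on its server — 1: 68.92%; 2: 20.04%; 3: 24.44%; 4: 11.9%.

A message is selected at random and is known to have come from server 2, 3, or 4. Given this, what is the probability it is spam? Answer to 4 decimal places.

P(S|J) ≈ 0.1843

Let J = {2, 3, 4}.
P(J) = 0.04 + 0.25 + 0.24 = 0.53.
P(S ∩ J) = 0.2004·0.04 + 0.2444·0.25 + 0.119·0.24 = 0.008016 + 0.0611 + 0.02856 = 0.097676.
P(S | J) = 0.097676 / 0.53 = 0.184294…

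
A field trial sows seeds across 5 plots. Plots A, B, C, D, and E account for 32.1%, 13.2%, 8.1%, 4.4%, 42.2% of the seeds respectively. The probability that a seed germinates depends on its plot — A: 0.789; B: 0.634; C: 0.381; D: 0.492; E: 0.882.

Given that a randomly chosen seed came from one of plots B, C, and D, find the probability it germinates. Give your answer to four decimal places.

Let S = {B, C, D}.
P(S) = 0.132 + 0.081 + 0.044 = 0.257.
P(G ∩ S) = 0.634·0.132 + 0.381·0.081 + 0.492·0.044 = 0.083688 + 0.030861 + 0.021648 = 0.136197.
P(G | S) = 0.136197 / 0.257 = 0.529949…

P(G|S) ≈ 0.5299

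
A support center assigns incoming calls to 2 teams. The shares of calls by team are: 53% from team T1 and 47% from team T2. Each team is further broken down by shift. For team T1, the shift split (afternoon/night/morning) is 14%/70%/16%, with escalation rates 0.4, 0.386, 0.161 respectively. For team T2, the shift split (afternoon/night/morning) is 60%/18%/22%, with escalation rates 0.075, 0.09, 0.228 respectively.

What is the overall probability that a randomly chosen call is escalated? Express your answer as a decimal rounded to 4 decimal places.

0.2389

P(E|T1) = 0.14·0.4 + 0.7·0.386 + 0.16·0.161 = 0.056 + 0.2702 + 0.02576 = 0.35196
P(E|T2) = 0.6·0.075 + 0.18·0.09 + 0.22·0.228 = 0.045 + 0.0162 + 0.05016 = 0.11136
Then overall,
P(E) = 0.53·0.35196 + 0.47·0.11136
      = 0.1865388 + 0.0523392 = 0.238878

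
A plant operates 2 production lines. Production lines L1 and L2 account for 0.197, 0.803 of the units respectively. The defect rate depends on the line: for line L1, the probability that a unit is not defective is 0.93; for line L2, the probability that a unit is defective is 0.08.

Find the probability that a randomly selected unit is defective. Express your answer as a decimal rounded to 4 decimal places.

0.0780

P(D|L1) = 1 − 0.93 = 0.07.
By the law of total probability,
P(D) = P(D|L1)·P(L1) + P(D|L2)·P(L2)
      = 0.07·0.197 + 0.08·0.803
      = 0.01379 + 0.06424 = 0.07803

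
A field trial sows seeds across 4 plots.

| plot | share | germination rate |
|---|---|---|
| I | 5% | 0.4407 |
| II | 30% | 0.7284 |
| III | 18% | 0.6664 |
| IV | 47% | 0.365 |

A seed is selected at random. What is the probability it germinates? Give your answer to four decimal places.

0.5321

P(G) = P(G|I)·P(I) + P(G|II)·P(II) + P(G|III)·P(III) + P(G|IV)·P(IV)
      = 0.4407·0.05 + 0.7284·0.3 + 0.6664·0.18 + 0.365·0.47
      = 0.022035 + 0.21852 + 0.119952 + 0.17155 = 0.532057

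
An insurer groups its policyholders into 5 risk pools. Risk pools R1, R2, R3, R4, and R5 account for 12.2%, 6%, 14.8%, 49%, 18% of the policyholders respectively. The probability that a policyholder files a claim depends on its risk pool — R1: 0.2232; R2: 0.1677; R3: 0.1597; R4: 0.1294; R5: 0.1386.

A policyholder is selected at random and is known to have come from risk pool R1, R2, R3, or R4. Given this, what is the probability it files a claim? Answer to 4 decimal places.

P(C|S) ≈ 0.1516

Let S = {R1, R2, R3, R4}.
P(S) = 0.122 + 0.06 + 0.148 + 0.49 = 0.82.
P(C ∩ S) = 0.2232·0.122 + 0.1677·0.06 + 0.1597·0.148 + 0.1294·0.49 = 0.0272304 + 0.010062 + 0.0236356 + 0.063406 = 0.124334.
P(C | S) = 0.124334 / 0.82 = 0.151627…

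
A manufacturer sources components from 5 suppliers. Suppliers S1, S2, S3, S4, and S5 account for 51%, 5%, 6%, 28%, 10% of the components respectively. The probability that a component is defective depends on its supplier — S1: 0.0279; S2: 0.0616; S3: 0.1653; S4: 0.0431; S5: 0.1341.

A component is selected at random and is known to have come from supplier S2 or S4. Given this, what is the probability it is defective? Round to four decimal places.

0.0459

Let S = {S2, S4}.
P(S) = 0.05 + 0.28 = 0.33.
P(D ∩ S) = 0.0616·0.05 + 0.0431·0.28 = 0.00308 + 0.012068 = 0.015148.
P(D | S) = 0.015148 / 0.33 = 0.045903…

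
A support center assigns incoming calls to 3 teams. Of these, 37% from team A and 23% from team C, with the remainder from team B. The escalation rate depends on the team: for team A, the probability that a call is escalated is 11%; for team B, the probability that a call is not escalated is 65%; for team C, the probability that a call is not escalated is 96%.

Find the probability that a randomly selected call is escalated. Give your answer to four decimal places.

P(B) = 1 − (0.37 + 0.23) = 0.4.
P(E|B) = 1 − 0.65 = 0.35.
P(E|C) = 1 − 0.96 = 0.04.
P(E) = P(E|A)·P(A) + P(E|B)·P(B) + P(E|C)·P(C)
      = 0.11·0.37 + 0.35·0.4 + 0.04·0.23
      = 0.0407 + 0.14 + 0.0092 = 0.1899

0.1899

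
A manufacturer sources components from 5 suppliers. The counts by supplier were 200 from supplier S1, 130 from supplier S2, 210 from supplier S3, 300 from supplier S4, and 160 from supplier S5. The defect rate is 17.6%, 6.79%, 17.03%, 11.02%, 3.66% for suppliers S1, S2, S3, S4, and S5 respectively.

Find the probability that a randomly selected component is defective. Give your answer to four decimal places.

P(D) ≈ 0.1187

Total: 200 + 130 + 210 + 300 + 160 = 1000.
P(S1) = 200/1000 = 0.2. P(S2) = 130/1000 = 0.13. P(S3) = 210/1000 = 0.21. P(S4) = 300/1000 = 0.3. P(S5) = 160/1000 = 0.16.
P(D) = P(D|S1)·P(S1) + P(D|S2)·P(S2) + P(D|S3)·P(S3) + P(D|S4)·P(S4) + P(D|S5)·P(S5)
      = 0.176·0.2 + 0.0679·0.13 + 0.1703·0.21 + 0.1102·0.3 + 0.0366·0.16
      = 0.0352 + 0.008827 + 0.035763 + 0.03306 + 0.005856 = 0.118706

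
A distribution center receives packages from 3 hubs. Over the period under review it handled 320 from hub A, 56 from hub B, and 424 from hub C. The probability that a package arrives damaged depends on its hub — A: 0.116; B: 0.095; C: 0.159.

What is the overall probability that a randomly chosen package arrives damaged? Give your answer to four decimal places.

P(D) ≈ 0.1373

Total: 320 + 56 + 424 = 800.
P(A) = 320/800 = 0.4. P(B) = 56/800 = 0.07. P(C) = 424/800 = 0.53.
Using total probability over the partition,
P(D) = P(D|A)·P(A) + P(D|B)·P(B) + P(D|C)·P(C)
      = 0.116·0.4 + 0.095·0.07 + 0.159·0.53
      = 0.0464 + 0.00665 + 0.08427 = 0.13732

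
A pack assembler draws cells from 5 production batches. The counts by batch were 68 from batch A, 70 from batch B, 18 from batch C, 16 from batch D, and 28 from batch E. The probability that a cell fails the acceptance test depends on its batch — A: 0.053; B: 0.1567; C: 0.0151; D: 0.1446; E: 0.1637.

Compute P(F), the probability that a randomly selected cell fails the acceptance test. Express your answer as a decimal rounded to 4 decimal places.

Total: 68 + 70 + 18 + 16 + 28 = 200.
P(A) = 68/200 = 0.34. P(B) = 70/200 = 0.35. P(C) = 18/200 = 0.09. P(D) = 16/200 = 0.08. P(E) = 28/200 = 0.14.
P(F) = P(F|A)·P(A) + P(F|B)·P(B) + P(F|C)·P(C) + P(F|D)·P(D) + P(F|E)·P(E)
      = 0.053·0.34 + 0.1567·0.35 + 0.0151·0.09 + 0.1446·0.08 + 0.1637·0.14
      = 0.01802 + 0.054845 + 0.001359 + 0.011568 + 0.022918 = 0.10871

0.1087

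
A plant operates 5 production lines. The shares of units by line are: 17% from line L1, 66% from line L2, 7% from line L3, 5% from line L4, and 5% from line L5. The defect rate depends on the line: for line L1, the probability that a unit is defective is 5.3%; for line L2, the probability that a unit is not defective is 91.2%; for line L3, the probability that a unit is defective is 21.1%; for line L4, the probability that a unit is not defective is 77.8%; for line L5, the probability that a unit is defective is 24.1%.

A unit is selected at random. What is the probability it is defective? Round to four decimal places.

P(D|L2) = 1 − 0.912 = 0.088.
P(D|L4) = 1 − 0.778 = 0.222.
Using total probability over the partition,
P(D) = P(D|L1)·P(L1) + P(D|L2)·P(L2) + P(D|L3)·P(L3) + P(D|L4)·P(L4) + P(D|L5)·P(L5)
      = 0.053·0.17 + 0.088·0.66 + 0.211·0.07 + 0.222·0.05 + 0.241·0.05
      = 0.00901 + 0.05808 + 0.01477 + 0.0111 + 0.01205 = 0.10501

P(D) ≈ 0.1050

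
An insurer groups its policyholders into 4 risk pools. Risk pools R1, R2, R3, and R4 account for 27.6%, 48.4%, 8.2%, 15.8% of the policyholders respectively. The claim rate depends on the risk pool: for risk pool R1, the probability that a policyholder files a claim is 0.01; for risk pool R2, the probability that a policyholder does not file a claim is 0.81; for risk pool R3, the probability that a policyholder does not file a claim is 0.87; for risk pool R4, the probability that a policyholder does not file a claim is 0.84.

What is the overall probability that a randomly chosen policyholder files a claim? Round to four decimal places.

P(C|R2) = 1 − 0.81 = 0.19.
P(C|R3) = 1 − 0.87 = 0.13.
P(C|R4) = 1 − 0.84 = 0.16.
Using total probability over the partition,
P(C) = P(C|R1)·P(R1) + P(C|R2)·P(R2) + P(C|R3)·P(R3) + P(C|R4)·P(R4)
      = 0.01·0.276 + 0.19·0.484 + 0.13·0.082 + 0.16·0.158
      = 0.00276 + 0.09196 + 0.01066 + 0.02528 = 0.13066

P(C) ≈ 0.1307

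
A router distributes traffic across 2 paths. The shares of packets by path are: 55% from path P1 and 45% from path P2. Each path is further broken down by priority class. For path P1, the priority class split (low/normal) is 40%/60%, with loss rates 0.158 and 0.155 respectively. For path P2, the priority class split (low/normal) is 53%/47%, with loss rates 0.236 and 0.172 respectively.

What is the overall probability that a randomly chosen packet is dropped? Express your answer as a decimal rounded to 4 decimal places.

0.1786

P(L|P1) = 0.4·0.158 + 0.6·0.155 = 0.0632 + 0.093 = 0.1562
P(L|P2) = 0.53·0.236 + 0.47·0.172 = 0.12508 + 0.08084 = 0.20592
By total probability over the outer partition,
P(L) = 0.55·0.1562 + 0.45·0.20592
      = 0.08591 + 0.092664 = 0.178574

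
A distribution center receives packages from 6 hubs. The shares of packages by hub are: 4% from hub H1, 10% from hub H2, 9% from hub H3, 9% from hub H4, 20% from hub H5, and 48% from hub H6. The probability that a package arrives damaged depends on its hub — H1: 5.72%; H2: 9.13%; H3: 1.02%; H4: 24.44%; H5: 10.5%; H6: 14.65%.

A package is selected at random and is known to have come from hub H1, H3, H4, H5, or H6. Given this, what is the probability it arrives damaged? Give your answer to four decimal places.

Let S = {H1, H3, H4, H5, H6}.
P(S) = 0.04 + 0.09 + 0.09 + 0.2 + 0.48 = 0.9.
P(D ∩ S) = 0.0572·0.04 + 0.0102·0.09 + 0.2444·0.09 + 0.105·0.2 + 0.1465·0.48 = 0.002288 + 0.000918 + 0.021996 + 0.021 + 0.07032 = 0.116522.
P(D | S) = 0.116522 / 0.9 = 0.129469…

0.1295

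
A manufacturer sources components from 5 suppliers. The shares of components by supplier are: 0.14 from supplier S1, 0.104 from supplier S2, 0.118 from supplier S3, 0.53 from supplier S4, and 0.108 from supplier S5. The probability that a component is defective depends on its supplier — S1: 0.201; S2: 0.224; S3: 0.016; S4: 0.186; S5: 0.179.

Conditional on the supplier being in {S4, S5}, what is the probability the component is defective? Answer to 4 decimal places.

Let S = {S4, S5}.
P(S) = 0.53 + 0.108 = 0.638.
P(D ∩ S) = 0.186·0.53 + 0.179·0.108 = 0.09858 + 0.019332 = 0.117912.
P(D | S) = 0.117912 / 0.638 = 0.184815…

0.1848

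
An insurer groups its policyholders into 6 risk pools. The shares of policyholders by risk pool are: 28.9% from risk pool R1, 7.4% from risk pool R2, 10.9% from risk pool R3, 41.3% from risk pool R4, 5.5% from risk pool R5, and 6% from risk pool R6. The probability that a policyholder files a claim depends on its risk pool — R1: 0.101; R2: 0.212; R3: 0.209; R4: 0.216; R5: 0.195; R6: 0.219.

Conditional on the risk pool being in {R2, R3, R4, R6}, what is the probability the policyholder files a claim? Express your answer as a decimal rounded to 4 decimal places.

Let S = {R2, R3, R4, R6}.
P(S) = 0.074 + 0.109 + 0.413 + 0.06 = 0.656.
P(C ∩ S) = 0.212·0.074 + 0.209·0.109 + 0.216·0.413 + 0.219·0.06 = 0.015688 + 0.022781 + 0.089208 + 0.01314 = 0.140817.
P(C | S) = 0.140817 / 0.656 = 0.214660…

P(C|S) ≈ 0.2147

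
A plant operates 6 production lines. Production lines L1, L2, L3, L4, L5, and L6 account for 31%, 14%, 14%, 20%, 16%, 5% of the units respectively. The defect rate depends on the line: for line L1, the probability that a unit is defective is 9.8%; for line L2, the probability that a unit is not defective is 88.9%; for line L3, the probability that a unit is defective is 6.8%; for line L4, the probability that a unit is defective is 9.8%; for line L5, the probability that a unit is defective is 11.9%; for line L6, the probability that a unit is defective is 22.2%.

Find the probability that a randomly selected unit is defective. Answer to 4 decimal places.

P(D|L2) = 1 − 0.889 = 0.111.
P(D) = P(D|L1)·P(L1) + P(D|L2)·P(L2) + P(D|L3)·P(L3) + P(D|L4)·P(L4) + P(D|L5)·P(L5) + P(D|L6)·P(L6)
      = 0.098·0.31 + 0.111·0.14 + 0.068·0.14 + 0.098·0.2 + 0.119·0.16 + 0.222·0.05
      = 0.03038 + 0.01554 + 0.00952 + 0.0196 + 0.01904 + 0.0111 = 0.10518

P(D) ≈ 0.1052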